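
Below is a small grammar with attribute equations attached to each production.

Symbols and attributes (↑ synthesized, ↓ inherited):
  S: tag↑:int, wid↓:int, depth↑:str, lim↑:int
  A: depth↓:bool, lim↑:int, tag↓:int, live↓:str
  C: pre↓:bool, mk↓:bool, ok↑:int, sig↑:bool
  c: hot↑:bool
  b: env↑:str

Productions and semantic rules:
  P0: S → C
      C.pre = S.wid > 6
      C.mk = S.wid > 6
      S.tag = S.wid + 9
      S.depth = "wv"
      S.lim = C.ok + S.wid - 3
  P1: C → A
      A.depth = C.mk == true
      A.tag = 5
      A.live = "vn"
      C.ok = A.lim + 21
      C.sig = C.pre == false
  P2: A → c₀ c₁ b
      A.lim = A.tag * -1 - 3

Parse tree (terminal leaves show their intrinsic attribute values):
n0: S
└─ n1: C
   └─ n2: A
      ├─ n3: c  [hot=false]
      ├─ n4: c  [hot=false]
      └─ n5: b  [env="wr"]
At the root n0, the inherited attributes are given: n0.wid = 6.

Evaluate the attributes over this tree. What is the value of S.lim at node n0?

1. n0.wid = 6  [given at root]
2. n1.pre = false  [S.wid > 6]
3. n1.mk = false  [S.wid > 6]
4. n2.depth = false  [C.mk == true]
5. n2.tag = 5  [5]
6. n2.live = "vn"  ["vn"]
7. n3.hot = false  [terminal]
8. n4.hot = false  [terminal]
9. n5.env = "wr"  [terminal]
10. n2.lim = -8  [A.tag * -1 - 3]
11. n1.ok = 13  [A.lim + 21]
12. n1.sig = true  [C.pre == false]
13. n0.tag = 15  [S.wid + 9]
14. n0.depth = "wv"  ["wv"]
15. n0.lim = 16  [C.ok + S.wid - 3]

16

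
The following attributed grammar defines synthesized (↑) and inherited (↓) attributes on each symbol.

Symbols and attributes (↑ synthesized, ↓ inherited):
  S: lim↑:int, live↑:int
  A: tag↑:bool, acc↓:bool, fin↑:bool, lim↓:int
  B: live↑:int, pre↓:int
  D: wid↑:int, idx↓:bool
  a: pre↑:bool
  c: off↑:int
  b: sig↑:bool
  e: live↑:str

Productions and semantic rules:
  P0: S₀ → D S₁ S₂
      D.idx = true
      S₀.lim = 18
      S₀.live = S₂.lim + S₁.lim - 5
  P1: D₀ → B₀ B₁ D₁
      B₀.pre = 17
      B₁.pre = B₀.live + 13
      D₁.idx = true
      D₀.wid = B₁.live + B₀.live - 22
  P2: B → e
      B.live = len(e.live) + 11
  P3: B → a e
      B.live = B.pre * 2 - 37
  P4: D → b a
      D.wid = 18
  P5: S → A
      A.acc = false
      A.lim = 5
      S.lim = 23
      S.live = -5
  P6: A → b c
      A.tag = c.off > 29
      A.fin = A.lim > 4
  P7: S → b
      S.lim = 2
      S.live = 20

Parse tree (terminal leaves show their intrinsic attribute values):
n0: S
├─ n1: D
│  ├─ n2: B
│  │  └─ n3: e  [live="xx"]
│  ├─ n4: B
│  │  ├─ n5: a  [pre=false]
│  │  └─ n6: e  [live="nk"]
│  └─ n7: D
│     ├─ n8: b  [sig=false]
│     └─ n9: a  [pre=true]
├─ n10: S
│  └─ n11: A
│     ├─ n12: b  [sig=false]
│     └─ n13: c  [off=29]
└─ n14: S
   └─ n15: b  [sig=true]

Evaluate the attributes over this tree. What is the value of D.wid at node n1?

1. n1.idx = true  [true]
2. n2.pre = 17  [17]
3. n3.live = "xx"  [terminal]
4. n2.live = 13  [len(e.live) + 11]
5. n4.pre = 26  [B₀.live + 13]
6. n5.pre = false  [terminal]
7. n6.live = "nk"  [terminal]
8. n4.live = 15  [B.pre * 2 - 37]
9. n7.idx = true  [true]
10. n8.sig = false  [terminal]
11. n9.pre = true  [terminal]
12. n7.wid = 18  [18]
13. n1.wid = 6  [B₁.live + B₀.live - 22]
14. n11.acc = false  [false]
15. n11.lim = 5  [5]
16. n12.sig = false  [terminal]
17. n13.off = 29  [terminal]
18. n11.tag = false  [c.off > 29]
19. n11.fin = true  [A.lim > 4]
20. n10.lim = 23  [23]
21. n10.live = -5  [-5]
22. n15.sig = true  [terminal]
23. n14.lim = 2  [2]
24. n14.live = 20  [20]
25. n0.lim = 18  [18]
26. n0.live = 20  [S₂.lim + S₁.lim - 5]

6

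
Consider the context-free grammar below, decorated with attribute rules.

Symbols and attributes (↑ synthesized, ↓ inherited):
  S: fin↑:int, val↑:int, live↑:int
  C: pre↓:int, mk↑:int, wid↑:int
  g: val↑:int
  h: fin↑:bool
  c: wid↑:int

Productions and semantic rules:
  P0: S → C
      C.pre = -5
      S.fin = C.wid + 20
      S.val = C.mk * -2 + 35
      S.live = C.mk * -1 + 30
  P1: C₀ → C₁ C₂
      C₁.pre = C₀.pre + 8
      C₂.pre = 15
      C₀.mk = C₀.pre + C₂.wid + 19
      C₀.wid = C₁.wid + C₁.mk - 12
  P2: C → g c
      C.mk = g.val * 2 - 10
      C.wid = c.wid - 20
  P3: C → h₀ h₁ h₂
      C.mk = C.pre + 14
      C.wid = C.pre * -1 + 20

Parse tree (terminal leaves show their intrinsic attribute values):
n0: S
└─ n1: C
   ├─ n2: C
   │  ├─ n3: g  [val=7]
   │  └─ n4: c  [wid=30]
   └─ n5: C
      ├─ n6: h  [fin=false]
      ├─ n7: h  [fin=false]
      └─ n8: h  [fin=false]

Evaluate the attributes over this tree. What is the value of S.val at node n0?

1. n1.pre = -5  [-5]
2. n2.pre = 3  [C₀.pre + 8]
3. n3.val = 7  [terminal]
4. n4.wid = 30  [terminal]
5. n2.mk = 4  [g.val * 2 - 10]
6. n2.wid = 10  [c.wid - 20]
7. n5.pre = 15  [15]
8. n6.fin = false  [terminal]
9. n7.fin = false  [terminal]
10. n8.fin = false  [terminal]
11. n5.mk = 29  [C.pre + 14]
12. n5.wid = 5  [C.pre * -1 + 20]
13. n1.mk = 19  [C₀.pre + C₂.wid + 19]
14. n1.wid = 2  [C₁.wid + C₁.mk - 12]
15. n0.fin = 22  [C.wid + 20]
16. n0.val = -3  [C.mk * -2 + 35]
17. n0.live = 11  [C.mk * -1 + 30]

-3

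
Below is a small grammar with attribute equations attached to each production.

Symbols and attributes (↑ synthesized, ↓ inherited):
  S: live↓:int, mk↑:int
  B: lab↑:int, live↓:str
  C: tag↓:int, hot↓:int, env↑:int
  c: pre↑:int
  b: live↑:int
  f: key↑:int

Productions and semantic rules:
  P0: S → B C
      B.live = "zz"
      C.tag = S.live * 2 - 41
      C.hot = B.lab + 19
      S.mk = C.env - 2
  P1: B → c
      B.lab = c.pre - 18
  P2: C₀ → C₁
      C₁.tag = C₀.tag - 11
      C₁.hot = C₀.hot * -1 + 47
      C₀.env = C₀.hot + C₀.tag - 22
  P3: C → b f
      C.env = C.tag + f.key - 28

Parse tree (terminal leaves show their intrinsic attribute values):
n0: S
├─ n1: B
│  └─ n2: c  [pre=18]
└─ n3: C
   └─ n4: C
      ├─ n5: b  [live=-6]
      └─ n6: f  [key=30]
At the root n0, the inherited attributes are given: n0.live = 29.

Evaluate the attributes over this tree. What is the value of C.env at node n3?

1. n0.live = 29  [given at root]
2. n1.live = "zz"  ["zz"]
3. n2.pre = 18  [terminal]
4. n1.lab = 0  [c.pre - 18]
5. n3.tag = 17  [S.live * 2 - 41]
6. n3.hot = 19  [B.lab + 19]
7. n4.tag = 6  [C₀.tag - 11]
8. n4.hot = 28  [C₀.hot * -1 + 47]
9. n5.live = -6  [terminal]
10. n6.key = 30  [terminal]
11. n4.env = 8  [C.tag + f.key - 28]
12. n3.env = 14  [C₀.hot + C₀.tag - 22]
13. n0.mk = 12  [C.env - 2]

14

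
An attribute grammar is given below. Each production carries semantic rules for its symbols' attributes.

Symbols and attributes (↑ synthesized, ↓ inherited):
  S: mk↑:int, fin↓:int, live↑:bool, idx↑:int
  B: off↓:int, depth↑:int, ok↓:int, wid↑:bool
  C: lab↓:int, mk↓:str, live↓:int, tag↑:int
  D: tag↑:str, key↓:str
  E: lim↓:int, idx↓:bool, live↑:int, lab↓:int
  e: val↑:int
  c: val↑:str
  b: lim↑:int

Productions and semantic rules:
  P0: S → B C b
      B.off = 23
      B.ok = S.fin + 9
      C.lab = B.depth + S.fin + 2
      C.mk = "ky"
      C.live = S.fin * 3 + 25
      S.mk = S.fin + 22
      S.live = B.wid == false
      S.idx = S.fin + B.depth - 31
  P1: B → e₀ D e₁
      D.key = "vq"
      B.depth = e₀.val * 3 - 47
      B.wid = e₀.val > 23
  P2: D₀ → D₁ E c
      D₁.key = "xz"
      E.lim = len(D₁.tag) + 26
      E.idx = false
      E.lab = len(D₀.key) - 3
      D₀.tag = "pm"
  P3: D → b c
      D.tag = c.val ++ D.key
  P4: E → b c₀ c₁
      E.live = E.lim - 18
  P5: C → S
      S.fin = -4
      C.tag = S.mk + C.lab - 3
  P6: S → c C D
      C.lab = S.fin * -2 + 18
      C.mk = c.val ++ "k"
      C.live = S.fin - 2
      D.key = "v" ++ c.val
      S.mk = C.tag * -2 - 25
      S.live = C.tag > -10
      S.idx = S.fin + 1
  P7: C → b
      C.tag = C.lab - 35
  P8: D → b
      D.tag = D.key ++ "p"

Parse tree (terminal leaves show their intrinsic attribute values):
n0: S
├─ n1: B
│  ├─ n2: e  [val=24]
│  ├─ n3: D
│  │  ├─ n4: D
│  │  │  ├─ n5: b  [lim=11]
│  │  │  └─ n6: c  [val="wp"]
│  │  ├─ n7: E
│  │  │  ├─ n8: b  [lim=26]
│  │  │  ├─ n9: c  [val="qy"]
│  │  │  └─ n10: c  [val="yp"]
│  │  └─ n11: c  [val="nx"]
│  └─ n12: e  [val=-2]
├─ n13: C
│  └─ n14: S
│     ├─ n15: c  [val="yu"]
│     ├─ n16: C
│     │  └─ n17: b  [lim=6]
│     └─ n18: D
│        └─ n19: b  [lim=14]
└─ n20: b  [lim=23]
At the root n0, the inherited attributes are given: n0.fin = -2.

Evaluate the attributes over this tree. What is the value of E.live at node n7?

1. n0.fin = -2  [given at root]
2. n1.off = 23  [23]
3. n1.ok = 7  [S.fin + 9]
4. n2.val = 24  [terminal]
5. n3.key = "vq"  ["vq"]
6. n4.key = "xz"  ["xz"]
7. n5.lim = 11  [terminal]
8. n6.val = "wp"  [terminal]
9. n4.tag = "wpxz"  [c.val ++ D.key]
10. n7.lim = 30  [len(D₁.tag) + 26]
11. n7.idx = false  [false]
12. n7.lab = -1  [len(D₀.key) - 3]
13. n8.lim = 26  [terminal]
14. n9.val = "qy"  [terminal]
15. n10.val = "yp"  [terminal]
16. n7.live = 12  [E.lim - 18]
17. n11.val = "nx"  [terminal]
18. n3.tag = "pm"  ["pm"]
19. n12.val = -2  [terminal]
20. n1.depth = 25  [e₀.val * 3 - 47]
21. n1.wid = true  [e₀.val > 23]
22. n13.lab = 25  [B.depth + S.fin + 2]
23. n13.mk = "ky"  ["ky"]
24. n13.live = 19  [S.fin * 3 + 25]
25. n14.fin = -4  [-4]
26. n15.val = "yu"  [terminal]
27. n16.lab = 26  [S.fin * -2 + 18]
28. n16.mk = "yuk"  [c.val ++ "k"]
29. n16.live = -6  [S.fin - 2]
30. n17.lim = 6  [terminal]
31. n16.tag = -9  [C.lab - 35]
32. n18.key = "vyu"  ["v" ++ c.val]
33. n19.lim = 14  [terminal]
34. n18.tag = "vyup"  [D.key ++ "p"]
35. n14.mk = -7  [C.tag * -2 - 25]
36. n14.live = true  [C.tag > -10]
37. n14.idx = -3  [S.fin + 1]
38. n13.tag = 15  [S.mk + C.lab - 3]
39. n20.lim = 23  [terminal]
40. n0.mk = 20  [S.fin + 22]
41. n0.live = false  [B.wid == false]
42. n0.idx = -8  [S.fin + B.depth - 31]

12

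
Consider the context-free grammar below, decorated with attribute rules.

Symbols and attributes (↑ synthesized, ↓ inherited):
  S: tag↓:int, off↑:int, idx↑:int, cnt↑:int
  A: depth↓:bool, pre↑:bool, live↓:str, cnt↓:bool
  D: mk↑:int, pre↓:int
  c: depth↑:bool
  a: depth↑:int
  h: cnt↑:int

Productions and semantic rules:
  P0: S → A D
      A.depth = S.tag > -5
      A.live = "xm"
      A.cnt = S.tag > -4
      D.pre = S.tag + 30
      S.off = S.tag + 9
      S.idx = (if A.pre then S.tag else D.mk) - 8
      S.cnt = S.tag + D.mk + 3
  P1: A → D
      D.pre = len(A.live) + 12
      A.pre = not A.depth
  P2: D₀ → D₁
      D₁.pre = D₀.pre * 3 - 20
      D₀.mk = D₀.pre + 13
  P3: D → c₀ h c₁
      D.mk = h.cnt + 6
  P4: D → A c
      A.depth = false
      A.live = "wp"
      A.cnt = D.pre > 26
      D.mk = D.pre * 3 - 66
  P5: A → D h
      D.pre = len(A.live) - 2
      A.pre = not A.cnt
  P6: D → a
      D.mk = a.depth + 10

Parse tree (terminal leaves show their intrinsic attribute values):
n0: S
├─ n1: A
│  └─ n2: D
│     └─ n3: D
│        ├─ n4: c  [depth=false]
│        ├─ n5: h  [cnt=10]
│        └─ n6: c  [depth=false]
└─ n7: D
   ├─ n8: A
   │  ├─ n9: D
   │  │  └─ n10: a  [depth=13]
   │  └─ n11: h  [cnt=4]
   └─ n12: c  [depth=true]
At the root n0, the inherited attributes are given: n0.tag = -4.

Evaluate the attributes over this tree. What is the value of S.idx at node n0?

4

1. n0.tag = -4  [given at root]
2. n1.depth = true  [S.tag > -5]
3. n1.live = "xm"  ["xm"]
4. n1.cnt = false  [S.tag > -4]
5. n2.pre = 14  [len(A.live) + 12]
6. n3.pre = 22  [D₀.pre * 3 - 20]
7. n4.depth = false  [terminal]
8. n5.cnt = 10  [terminal]
9. n6.depth = false  [terminal]
10. n3.mk = 16  [h.cnt + 6]
11. n2.mk = 27  [D₀.pre + 13]
12. n1.pre = false  [not A.depth]
13. n7.pre = 26  [S.tag + 30]
14. n8.depth = false  [false]
15. n8.live = "wp"  ["wp"]
16. n8.cnt = false  [D.pre > 26]
17. n9.pre = 0  [len(A.live) - 2]
18. n10.depth = 13  [terminal]
19. n9.mk = 23  [a.depth + 10]
20. n11.cnt = 4  [terminal]
21. n8.pre = true  [not A.cnt]
22. n12.depth = true  [terminal]
23. n7.mk = 12  [D.pre * 3 - 66]
24. n0.off = 5  [S.tag + 9]
25. n0.idx = 4  [(if A.pre then S.tag else D.mk) - 8]
26. n0.cnt = 11  [S.tag + D.mk + 3]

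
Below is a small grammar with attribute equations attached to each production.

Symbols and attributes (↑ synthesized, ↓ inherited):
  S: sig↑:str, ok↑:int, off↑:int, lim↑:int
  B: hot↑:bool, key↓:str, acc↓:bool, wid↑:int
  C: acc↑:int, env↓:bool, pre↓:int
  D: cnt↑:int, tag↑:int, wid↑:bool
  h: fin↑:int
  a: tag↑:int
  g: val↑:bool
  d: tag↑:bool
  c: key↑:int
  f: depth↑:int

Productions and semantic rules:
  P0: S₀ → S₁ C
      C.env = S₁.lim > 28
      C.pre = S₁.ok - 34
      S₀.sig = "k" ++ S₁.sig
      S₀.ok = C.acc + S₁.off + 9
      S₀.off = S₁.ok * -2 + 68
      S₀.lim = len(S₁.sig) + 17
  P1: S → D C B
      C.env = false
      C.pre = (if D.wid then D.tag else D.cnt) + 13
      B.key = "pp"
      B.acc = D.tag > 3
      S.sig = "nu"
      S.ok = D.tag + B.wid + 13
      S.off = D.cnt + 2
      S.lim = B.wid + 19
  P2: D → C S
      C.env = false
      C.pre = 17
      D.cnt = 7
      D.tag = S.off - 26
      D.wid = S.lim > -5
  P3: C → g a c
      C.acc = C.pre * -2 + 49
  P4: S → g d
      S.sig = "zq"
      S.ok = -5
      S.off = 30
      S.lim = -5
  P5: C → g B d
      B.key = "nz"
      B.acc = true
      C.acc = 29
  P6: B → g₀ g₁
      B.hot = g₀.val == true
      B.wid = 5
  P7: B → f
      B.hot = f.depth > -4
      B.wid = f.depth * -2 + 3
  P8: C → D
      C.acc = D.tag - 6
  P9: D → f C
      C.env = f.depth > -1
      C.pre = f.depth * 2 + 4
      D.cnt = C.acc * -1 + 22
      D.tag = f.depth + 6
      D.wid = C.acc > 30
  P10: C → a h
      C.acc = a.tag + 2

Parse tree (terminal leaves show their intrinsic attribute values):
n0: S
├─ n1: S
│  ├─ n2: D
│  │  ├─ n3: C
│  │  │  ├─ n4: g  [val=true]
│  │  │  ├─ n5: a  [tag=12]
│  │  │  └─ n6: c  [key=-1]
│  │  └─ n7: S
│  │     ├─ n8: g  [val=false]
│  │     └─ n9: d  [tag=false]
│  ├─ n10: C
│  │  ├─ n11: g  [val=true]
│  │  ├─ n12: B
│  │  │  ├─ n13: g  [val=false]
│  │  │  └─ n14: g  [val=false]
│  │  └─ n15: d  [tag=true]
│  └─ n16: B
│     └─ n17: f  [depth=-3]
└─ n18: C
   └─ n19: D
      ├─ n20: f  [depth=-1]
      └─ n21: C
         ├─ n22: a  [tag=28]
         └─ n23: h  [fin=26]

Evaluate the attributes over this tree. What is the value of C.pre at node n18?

1. n3.env = false  [false]
2. n3.pre = 17  [17]
3. n4.val = true  [terminal]
4. n5.tag = 12  [terminal]
5. n6.key = -1  [terminal]
6. n3.acc = 15  [C.pre * -2 + 49]
7. n8.val = false  [terminal]
8. n9.tag = false  [terminal]
9. n7.sig = "zq"  ["zq"]
10. n7.ok = -5  [-5]
11. n7.off = 30  [30]
12. n7.lim = -5  [-5]
13. n2.cnt = 7  [7]
14. n2.tag = 4  [S.off - 26]
15. n2.wid = false  [S.lim > -5]
16. n10.env = false  [false]
17. n10.pre = 20  [(if D.wid then D.tag else D.cnt) + 13]
18. n11.val = true  [terminal]
19. n12.key = "nz"  ["nz"]
20. n12.acc = true  [true]
21. n13.val = false  [terminal]
22. n14.val = false  [terminal]
23. n12.hot = false  [g₀.val == true]
24. n12.wid = 5  [5]
25. n15.tag = true  [terminal]
26. n10.acc = 29  [29]
27. n16.key = "pp"  ["pp"]
28. n16.acc = true  [D.tag > 3]
29. n17.depth = -3  [terminal]
30. n16.hot = true  [f.depth > -4]
31. n16.wid = 9  [f.depth * -2 + 3]
32. n1.sig = "nu"  ["nu"]
33. n1.ok = 26  [D.tag + B.wid + 13]
34. n1.off = 9  [D.cnt + 2]
35. n1.lim = 28  [B.wid + 19]
36. n18.env = false  [S₁.lim > 28]
37. n18.pre = -8  [S₁.ok - 34]
38. n20.depth = -1  [terminal]
39. n21.env = false  [f.depth > -1]
40. n21.pre = 2  [f.depth * 2 + 4]
41. n22.tag = 28  [terminal]
42. n23.fin = 26  [terminal]
43. n21.acc = 30  [a.tag + 2]
44. n19.cnt = -8  [C.acc * -1 + 22]
45. n19.tag = 5  [f.depth + 6]
46. n19.wid = false  [C.acc > 30]
47. n18.acc = -1  [D.tag - 6]
48. n0.sig = "knu"  ["k" ++ S₁.sig]
49. n0.ok = 17  [C.acc + S₁.off + 9]
50. n0.off = 16  [S₁.ok * -2 + 68]
51. n0.lim = 19  [len(S₁.sig) + 17]

-8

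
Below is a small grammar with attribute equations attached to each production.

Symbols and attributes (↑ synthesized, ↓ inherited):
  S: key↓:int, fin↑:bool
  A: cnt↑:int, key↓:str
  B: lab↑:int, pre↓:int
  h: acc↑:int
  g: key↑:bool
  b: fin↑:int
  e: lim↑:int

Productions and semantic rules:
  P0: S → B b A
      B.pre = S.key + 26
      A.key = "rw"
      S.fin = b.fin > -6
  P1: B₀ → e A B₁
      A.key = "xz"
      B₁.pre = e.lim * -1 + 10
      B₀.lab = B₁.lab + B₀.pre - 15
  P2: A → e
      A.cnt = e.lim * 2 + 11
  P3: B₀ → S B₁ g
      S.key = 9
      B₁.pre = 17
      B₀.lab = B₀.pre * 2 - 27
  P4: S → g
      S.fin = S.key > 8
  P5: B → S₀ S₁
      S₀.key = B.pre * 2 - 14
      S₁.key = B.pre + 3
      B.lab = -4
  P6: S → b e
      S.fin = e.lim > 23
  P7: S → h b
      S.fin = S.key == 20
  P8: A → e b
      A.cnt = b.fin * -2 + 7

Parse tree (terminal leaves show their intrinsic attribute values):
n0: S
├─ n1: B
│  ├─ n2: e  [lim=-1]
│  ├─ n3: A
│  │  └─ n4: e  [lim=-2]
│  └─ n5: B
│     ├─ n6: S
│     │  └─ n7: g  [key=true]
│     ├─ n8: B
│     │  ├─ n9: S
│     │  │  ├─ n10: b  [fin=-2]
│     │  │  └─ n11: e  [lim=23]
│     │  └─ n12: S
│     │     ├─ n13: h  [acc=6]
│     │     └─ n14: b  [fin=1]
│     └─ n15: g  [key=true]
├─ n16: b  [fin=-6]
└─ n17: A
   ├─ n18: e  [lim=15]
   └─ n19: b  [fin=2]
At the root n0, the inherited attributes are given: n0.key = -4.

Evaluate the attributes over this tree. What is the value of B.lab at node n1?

1. n0.key = -4  [given at root]
2. n1.pre = 22  [S.key + 26]
3. n2.lim = -1  [terminal]
4. n3.key = "xz"  ["xz"]
5. n4.lim = -2  [terminal]
6. n3.cnt = 7  [e.lim * 2 + 11]
7. n5.pre = 11  [e.lim * -1 + 10]
8. n6.key = 9  [9]
9. n7.key = true  [terminal]
10. n6.fin = true  [S.key > 8]
11. n8.pre = 17  [17]
12. n9.key = 20  [B.pre * 2 - 14]
13. n10.fin = -2  [terminal]
14. n11.lim = 23  [terminal]
15. n9.fin = false  [e.lim > 23]
16. n12.key = 20  [B.pre + 3]
17. n13.acc = 6  [terminal]
18. n14.fin = 1  [terminal]
19. n12.fin = true  [S.key == 20]
20. n8.lab = -4  [-4]
21. n15.key = true  [terminal]
22. n5.lab = -5  [B₀.pre * 2 - 27]
23. n1.lab = 2  [B₁.lab + B₀.pre - 15]
24. n16.fin = -6  [terminal]
25. n17.key = "rw"  ["rw"]
26. n18.lim = 15  [terminal]
27. n19.fin = 2  [terminal]
28. n17.cnt = 3  [b.fin * -2 + 7]
29. n0.fin = false  [b.fin > -6]

2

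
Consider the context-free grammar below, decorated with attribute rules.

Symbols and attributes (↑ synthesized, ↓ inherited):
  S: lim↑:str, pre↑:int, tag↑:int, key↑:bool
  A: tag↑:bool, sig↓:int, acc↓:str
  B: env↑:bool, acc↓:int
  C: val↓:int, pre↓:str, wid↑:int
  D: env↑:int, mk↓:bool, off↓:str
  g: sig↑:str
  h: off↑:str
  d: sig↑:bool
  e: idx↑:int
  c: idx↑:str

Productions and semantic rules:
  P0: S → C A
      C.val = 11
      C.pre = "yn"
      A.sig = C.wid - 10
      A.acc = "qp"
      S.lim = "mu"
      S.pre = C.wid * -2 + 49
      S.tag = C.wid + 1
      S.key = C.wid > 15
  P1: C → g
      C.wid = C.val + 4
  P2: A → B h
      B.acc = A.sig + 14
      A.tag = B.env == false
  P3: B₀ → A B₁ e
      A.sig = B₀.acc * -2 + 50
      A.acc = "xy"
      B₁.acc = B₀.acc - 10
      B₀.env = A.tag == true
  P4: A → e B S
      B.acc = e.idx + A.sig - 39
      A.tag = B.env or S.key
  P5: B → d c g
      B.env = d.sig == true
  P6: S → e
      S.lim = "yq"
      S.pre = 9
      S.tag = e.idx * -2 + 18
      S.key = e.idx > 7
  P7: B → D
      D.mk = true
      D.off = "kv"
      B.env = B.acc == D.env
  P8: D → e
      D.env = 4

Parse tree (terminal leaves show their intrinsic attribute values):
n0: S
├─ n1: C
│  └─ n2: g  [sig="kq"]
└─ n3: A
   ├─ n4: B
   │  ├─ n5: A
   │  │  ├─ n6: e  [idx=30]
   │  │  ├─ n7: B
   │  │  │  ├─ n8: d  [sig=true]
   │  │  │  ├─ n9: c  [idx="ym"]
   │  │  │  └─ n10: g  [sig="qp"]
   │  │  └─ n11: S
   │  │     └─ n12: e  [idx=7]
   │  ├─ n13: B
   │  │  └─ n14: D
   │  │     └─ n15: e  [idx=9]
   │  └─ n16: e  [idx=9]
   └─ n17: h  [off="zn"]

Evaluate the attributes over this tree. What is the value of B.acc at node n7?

3

1. n1.val = 11  [11]
2. n1.pre = "yn"  ["yn"]
3. n2.sig = "kq"  [terminal]
4. n1.wid = 15  [C.val + 4]
5. n3.sig = 5  [C.wid - 10]
6. n3.acc = "qp"  ["qp"]
7. n4.acc = 19  [A.sig + 14]
8. n5.sig = 12  [B₀.acc * -2 + 50]
9. n5.acc = "xy"  ["xy"]
10. n6.idx = 30  [terminal]
11. n7.acc = 3  [e.idx + A.sig - 39]
12. n8.sig = true  [terminal]
13. n9.idx = "ym"  [terminal]
14. n10.sig = "qp"  [terminal]
15. n7.env = true  [d.sig == true]
16. n12.idx = 7  [terminal]
17. n11.lim = "yq"  ["yq"]
18. n11.pre = 9  [9]
19. n11.tag = 4  [e.idx * -2 + 18]
20. n11.key = false  [e.idx > 7]
21. n5.tag = true  [B.env or S.key]
22. n13.acc = 9  [B₀.acc - 10]
23. n14.mk = true  [true]
24. n14.off = "kv"  ["kv"]
25. n15.idx = 9  [terminal]
26. n14.env = 4  [4]
27. n13.env = false  [B.acc == D.env]
28. n16.idx = 9  [terminal]
29. n4.env = true  [A.tag == true]
30. n17.off = "zn"  [terminal]
31. n3.tag = false  [B.env == false]
32. n0.lim = "mu"  ["mu"]
33. n0.pre = 19  [C.wid * -2 + 49]
34. n0.tag = 16  [C.wid + 1]
35. n0.key = false  [C.wid > 15]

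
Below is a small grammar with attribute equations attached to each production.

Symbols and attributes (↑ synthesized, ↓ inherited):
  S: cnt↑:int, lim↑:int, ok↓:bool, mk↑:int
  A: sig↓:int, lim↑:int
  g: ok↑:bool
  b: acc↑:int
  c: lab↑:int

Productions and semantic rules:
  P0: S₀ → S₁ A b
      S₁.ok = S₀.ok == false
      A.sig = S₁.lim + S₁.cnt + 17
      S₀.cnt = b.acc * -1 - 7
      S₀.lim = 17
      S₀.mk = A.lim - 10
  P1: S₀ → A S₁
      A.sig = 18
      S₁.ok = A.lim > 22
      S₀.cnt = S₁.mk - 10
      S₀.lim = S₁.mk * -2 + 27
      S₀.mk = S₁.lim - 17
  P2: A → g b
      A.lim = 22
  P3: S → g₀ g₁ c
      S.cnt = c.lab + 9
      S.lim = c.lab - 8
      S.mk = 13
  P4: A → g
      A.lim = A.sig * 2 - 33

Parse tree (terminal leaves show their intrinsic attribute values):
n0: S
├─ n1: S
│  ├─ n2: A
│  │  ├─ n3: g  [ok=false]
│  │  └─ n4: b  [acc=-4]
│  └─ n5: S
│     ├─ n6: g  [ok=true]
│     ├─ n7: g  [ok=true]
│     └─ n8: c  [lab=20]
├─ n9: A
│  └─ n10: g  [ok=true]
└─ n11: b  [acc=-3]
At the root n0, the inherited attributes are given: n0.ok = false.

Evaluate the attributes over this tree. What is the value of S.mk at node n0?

-1

1. n0.ok = false  [given at root]
2. n1.ok = true  [S₀.ok == false]
3. n2.sig = 18  [18]
4. n3.ok = false  [terminal]
5. n4.acc = -4  [terminal]
6. n2.lim = 22  [22]
7. n5.ok = false  [A.lim > 22]
8. n6.ok = true  [terminal]
9. n7.ok = true  [terminal]
10. n8.lab = 20  [terminal]
11. n5.cnt = 29  [c.lab + 9]
12. n5.lim = 12  [c.lab - 8]
13. n5.mk = 13  [13]
14. n1.cnt = 3  [S₁.mk - 10]
15. n1.lim = 1  [S₁.mk * -2 + 27]
16. n1.mk = -5  [S₁.lim - 17]
17. n9.sig = 21  [S₁.lim + S₁.cnt + 17]
18. n10.ok = true  [terminal]
19. n9.lim = 9  [A.sig * 2 - 33]
20. n11.acc = -3  [terminal]
21. n0.cnt = -4  [b.acc * -1 - 7]
22. n0.lim = 17  [17]
23. n0.mk = -1  [A.lim - 10]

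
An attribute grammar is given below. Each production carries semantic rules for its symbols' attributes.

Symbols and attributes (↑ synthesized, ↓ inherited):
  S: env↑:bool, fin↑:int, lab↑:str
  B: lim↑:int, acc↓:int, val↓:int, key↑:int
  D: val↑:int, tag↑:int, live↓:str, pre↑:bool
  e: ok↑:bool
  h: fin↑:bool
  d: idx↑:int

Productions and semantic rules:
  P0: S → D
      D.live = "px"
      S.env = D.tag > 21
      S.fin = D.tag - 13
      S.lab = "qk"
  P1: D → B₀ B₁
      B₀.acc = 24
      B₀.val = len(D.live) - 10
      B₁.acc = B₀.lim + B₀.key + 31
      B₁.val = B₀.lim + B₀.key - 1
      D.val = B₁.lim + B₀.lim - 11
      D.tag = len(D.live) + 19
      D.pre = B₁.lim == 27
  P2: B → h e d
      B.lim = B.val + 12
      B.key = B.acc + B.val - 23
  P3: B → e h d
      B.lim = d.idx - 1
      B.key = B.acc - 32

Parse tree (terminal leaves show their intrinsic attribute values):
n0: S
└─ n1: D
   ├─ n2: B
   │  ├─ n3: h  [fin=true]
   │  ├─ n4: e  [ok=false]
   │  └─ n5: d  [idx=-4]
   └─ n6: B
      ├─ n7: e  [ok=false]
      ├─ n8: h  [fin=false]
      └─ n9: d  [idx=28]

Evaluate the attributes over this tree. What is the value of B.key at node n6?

-4

1. n1.live = "px"  ["px"]
2. n2.acc = 24  [24]
3. n2.val = -8  [len(D.live) - 10]
4. n3.fin = true  [terminal]
5. n4.ok = false  [terminal]
6. n5.idx = -4  [terminal]
7. n2.lim = 4  [B.val + 12]
8. n2.key = -7  [B.acc + B.val - 23]
9. n6.acc = 28  [B₀.lim + B₀.key + 31]
10. n6.val = -4  [B₀.lim + B₀.key - 1]
11. n7.ok = false  [terminal]
12. n8.fin = false  [terminal]
13. n9.idx = 28  [terminal]
14. n6.lim = 27  [d.idx - 1]
15. n6.key = -4  [B.acc - 32]
16. n1.val = 20  [B₁.lim + B₀.lim - 11]
17. n1.tag = 21  [len(D.live) + 19]
18. n1.pre = true  [B₁.lim == 27]
19. n0.env = false  [D.tag > 21]
20. n0.fin = 8  [D.tag - 13]
21. n0.lab = "qk"  ["qk"]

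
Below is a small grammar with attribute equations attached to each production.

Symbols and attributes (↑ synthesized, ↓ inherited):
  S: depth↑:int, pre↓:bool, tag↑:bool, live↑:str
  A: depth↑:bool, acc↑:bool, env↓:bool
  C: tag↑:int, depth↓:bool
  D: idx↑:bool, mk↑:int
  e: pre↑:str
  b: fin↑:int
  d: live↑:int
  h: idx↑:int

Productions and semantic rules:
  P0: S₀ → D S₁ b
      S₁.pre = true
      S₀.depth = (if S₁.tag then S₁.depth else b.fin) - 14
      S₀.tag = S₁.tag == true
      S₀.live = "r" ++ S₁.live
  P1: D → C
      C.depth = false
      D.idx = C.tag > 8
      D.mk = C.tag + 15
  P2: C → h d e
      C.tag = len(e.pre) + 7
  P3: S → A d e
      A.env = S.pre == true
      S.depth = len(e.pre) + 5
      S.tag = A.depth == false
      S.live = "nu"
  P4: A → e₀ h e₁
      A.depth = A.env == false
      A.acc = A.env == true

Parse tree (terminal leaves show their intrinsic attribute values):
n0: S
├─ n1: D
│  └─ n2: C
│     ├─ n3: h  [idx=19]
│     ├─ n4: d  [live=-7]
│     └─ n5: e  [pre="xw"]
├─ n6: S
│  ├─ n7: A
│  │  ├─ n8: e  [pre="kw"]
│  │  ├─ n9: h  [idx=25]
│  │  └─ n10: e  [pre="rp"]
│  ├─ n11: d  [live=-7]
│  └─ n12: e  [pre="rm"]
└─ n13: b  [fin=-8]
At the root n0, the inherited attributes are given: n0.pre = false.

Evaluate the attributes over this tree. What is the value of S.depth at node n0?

-7

1. n0.pre = false  [given at root]
2. n2.depth = false  [false]
3. n3.idx = 19  [terminal]
4. n4.live = -7  [terminal]
5. n5.pre = "xw"  [terminal]
6. n2.tag = 9  [len(e.pre) + 7]
7. n1.idx = true  [C.tag > 8]
8. n1.mk = 24  [C.tag + 15]
9. n6.pre = true  [true]
10. n7.env = true  [S.pre == true]
11. n8.pre = "kw"  [terminal]
12. n9.idx = 25  [terminal]
13. n10.pre = "rp"  [terminal]
14. n7.depth = false  [A.env == false]
15. n7.acc = true  [A.env == true]
16. n11.live = -7  [terminal]
17. n12.pre = "rm"  [terminal]
18. n6.depth = 7  [len(e.pre) + 5]
19. n6.tag = true  [A.depth == false]
20. n6.live = "nu"  ["nu"]
21. n13.fin = -8  [terminal]
22. n0.depth = -7  [(if S₁.tag then S₁.depth else b.fin) - 14]
23. n0.tag = true  [S₁.tag == true]
24. n0.live = "rnu"  ["r" ++ S₁.live]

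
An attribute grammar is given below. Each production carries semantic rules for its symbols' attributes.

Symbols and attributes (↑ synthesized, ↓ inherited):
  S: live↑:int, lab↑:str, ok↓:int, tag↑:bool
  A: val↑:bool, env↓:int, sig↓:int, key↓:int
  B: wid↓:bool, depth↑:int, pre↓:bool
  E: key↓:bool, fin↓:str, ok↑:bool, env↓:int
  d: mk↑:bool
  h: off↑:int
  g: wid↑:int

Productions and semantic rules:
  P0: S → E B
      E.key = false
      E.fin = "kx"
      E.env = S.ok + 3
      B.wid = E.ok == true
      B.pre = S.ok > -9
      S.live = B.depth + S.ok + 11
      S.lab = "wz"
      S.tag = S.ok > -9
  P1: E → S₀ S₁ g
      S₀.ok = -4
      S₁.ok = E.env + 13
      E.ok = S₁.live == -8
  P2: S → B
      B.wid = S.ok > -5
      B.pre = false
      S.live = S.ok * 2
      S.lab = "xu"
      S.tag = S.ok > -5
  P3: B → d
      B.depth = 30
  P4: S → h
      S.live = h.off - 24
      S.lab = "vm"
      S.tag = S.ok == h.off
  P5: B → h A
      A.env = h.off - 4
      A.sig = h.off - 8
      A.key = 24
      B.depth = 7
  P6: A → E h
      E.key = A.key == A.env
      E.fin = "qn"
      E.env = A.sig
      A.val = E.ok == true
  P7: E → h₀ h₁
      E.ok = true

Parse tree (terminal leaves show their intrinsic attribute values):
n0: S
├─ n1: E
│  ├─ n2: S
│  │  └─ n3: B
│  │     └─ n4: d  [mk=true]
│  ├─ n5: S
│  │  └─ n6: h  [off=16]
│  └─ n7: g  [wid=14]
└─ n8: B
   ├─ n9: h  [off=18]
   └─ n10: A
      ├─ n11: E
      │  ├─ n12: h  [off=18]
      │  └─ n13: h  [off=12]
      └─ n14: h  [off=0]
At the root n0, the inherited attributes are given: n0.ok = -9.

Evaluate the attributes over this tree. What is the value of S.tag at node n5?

1. n0.ok = -9  [given at root]
2. n1.key = false  [false]
3. n1.fin = "kx"  ["kx"]
4. n1.env = -6  [S.ok + 3]
5. n2.ok = -4  [-4]
6. n3.wid = true  [S.ok > -5]
7. n3.pre = false  [false]
8. n4.mk = true  [terminal]
9. n3.depth = 30  [30]
10. n2.live = -8  [S.ok * 2]
11. n2.lab = "xu"  ["xu"]
12. n2.tag = true  [S.ok > -5]
13. n5.ok = 7  [E.env + 13]
14. n6.off = 16  [terminal]
15. n5.live = -8  [h.off - 24]
16. n5.lab = "vm"  ["vm"]
17. n5.tag = false  [S.ok == h.off]
18. n7.wid = 14  [terminal]
19. n1.ok = true  [S₁.live == -8]
20. n8.wid = true  [E.ok == true]
21. n8.pre = false  [S.ok > -9]
22. n9.off = 18  [terminal]
23. n10.env = 14  [h.off - 4]
24. n10.sig = 10  [h.off - 8]
25. n10.key = 24  [24]
26. n11.key = false  [A.key == A.env]
27. n11.fin = "qn"  ["qn"]
28. n11.env = 10  [A.sig]
29. n12.off = 18  [terminal]
30. n13.off = 12  [terminal]
31. n11.ok = true  [true]
32. n14.off = 0  [terminal]
33. n10.val = true  [E.ok == true]
34. n8.depth = 7  [7]
35. n0.live = 9  [B.depth + S.ok + 11]
36. n0.lab = "wz"  ["wz"]
37. n0.tag = false  [S.ok > -9]

false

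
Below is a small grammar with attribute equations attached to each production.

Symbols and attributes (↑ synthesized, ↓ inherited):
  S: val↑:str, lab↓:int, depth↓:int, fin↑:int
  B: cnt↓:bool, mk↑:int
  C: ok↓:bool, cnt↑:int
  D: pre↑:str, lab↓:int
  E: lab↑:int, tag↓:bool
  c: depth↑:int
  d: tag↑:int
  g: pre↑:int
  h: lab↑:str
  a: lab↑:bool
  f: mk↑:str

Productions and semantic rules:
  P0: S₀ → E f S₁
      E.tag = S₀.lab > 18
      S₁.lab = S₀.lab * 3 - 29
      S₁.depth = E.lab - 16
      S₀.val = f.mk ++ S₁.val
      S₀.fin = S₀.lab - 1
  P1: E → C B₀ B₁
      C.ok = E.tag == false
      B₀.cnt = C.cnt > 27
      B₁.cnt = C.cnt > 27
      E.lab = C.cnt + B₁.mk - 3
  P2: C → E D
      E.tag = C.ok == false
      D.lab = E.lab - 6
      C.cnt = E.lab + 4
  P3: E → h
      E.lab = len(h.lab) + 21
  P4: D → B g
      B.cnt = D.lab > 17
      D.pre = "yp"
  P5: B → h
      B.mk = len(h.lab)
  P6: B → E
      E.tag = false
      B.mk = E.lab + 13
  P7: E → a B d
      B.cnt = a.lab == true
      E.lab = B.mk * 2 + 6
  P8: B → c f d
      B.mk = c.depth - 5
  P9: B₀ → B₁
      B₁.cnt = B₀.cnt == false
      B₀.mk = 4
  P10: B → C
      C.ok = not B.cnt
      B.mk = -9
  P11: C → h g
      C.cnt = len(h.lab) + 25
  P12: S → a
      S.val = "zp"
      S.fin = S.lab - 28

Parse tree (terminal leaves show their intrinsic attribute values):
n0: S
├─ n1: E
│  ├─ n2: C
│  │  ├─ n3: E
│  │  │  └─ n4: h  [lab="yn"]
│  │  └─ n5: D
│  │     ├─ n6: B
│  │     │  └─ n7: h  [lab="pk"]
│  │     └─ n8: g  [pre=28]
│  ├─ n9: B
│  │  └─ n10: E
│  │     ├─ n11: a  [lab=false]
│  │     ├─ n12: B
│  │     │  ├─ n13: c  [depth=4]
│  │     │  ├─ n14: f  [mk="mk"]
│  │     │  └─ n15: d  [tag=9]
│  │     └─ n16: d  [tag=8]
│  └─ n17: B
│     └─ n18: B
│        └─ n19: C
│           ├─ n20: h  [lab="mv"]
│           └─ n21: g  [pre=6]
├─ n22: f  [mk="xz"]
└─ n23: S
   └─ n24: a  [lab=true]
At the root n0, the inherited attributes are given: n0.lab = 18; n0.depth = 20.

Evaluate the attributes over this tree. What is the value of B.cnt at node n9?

1. n0.lab = 18  [given at root]
2. n0.depth = 20  [given at root]
3. n1.tag = false  [S₀.lab > 18]
4. n2.ok = true  [E.tag == false]
5. n3.tag = false  [C.ok == false]
6. n4.lab = "yn"  [terminal]
7. n3.lab = 23  [len(h.lab) + 21]
8. n5.lab = 17  [E.lab - 6]
9. n6.cnt = false  [D.lab > 17]
10. n7.lab = "pk"  [terminal]
11. n6.mk = 2  [len(h.lab)]
12. n8.pre = 28  [terminal]
13. n5.pre = "yp"  ["yp"]
14. n2.cnt = 27  [E.lab + 4]
15. n9.cnt = false  [C.cnt > 27]
16. n10.tag = false  [false]
17. n11.lab = false  [terminal]
18. n12.cnt = false  [a.lab == true]
19. n13.depth = 4  [terminal]
20. n14.mk = "mk"  [terminal]
21. n15.tag = 9  [terminal]
22. n12.mk = -1  [c.depth - 5]
23. n16.tag = 8  [terminal]
24. n10.lab = 4  [B.mk * 2 + 6]
25. n9.mk = 17  [E.lab + 13]
26. n17.cnt = false  [C.cnt > 27]
27. n18.cnt = true  [B₀.cnt == false]
28. n19.ok = false  [not B.cnt]
29. n20.lab = "mv"  [terminal]
30. n21.pre = 6  [terminal]
31. n19.cnt = 27  [len(h.lab) + 25]
32. n18.mk = -9  [-9]
33. n17.mk = 4  [4]
34. n1.lab = 28  [C.cnt + B₁.mk - 3]
35. n22.mk = "xz"  [terminal]
36. n23.lab = 25  [S₀.lab * 3 - 29]
37. n23.depth = 12  [E.lab - 16]
38. n24.lab = true  [terminal]
39. n23.val = "zp"  ["zp"]
40. n23.fin = -3  [S.lab - 28]
41. n0.val = "xzzp"  [f.mk ++ S₁.val]
42. n0.fin = 17  [S₀.lab - 1]

false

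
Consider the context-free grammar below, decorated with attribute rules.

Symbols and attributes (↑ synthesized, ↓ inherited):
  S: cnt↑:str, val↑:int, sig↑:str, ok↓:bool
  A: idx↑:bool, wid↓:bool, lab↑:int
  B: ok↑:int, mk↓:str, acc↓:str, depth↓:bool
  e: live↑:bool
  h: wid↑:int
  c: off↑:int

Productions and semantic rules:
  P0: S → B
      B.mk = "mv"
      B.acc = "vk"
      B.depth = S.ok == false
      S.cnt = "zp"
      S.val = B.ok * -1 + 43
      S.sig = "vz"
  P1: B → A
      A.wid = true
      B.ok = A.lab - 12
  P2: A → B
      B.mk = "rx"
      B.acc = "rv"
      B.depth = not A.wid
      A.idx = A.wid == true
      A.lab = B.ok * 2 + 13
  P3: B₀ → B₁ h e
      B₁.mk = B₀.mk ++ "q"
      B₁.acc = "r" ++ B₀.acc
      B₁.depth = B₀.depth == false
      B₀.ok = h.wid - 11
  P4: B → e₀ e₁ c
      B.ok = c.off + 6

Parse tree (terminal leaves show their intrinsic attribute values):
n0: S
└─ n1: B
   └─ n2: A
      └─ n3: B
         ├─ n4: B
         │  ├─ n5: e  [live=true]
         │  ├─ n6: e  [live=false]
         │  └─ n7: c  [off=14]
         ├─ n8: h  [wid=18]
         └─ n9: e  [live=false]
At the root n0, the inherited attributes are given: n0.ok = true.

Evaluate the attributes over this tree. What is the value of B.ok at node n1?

1. n0.ok = true  [given at root]
2. n1.mk = "mv"  ["mv"]
3. n1.acc = "vk"  ["vk"]
4. n1.depth = false  [S.ok == false]
5. n2.wid = true  [true]
6. n3.mk = "rx"  ["rx"]
7. n3.acc = "rv"  ["rv"]
8. n3.depth = false  [not A.wid]
9. n4.mk = "rxq"  [B₀.mk ++ "q"]
10. n4.acc = "rrv"  ["r" ++ B₀.acc]
11. n4.depth = true  [B₀.depth == false]
12. n5.live = true  [terminal]
13. n6.live = false  [terminal]
14. n7.off = 14  [terminal]
15. n4.ok = 20  [c.off + 6]
16. n8.wid = 18  [terminal]
17. n9.live = false  [terminal]
18. n3.ok = 7  [h.wid - 11]
19. n2.idx = true  [A.wid == true]
20. n2.lab = 27  [B.ok * 2 + 13]
21. n1.ok = 15  [A.lab - 12]
22. n0.cnt = "zp"  ["zp"]
23. n0.val = 28  [B.ok * -1 + 43]
24. n0.sig = "vz"  ["vz"]

15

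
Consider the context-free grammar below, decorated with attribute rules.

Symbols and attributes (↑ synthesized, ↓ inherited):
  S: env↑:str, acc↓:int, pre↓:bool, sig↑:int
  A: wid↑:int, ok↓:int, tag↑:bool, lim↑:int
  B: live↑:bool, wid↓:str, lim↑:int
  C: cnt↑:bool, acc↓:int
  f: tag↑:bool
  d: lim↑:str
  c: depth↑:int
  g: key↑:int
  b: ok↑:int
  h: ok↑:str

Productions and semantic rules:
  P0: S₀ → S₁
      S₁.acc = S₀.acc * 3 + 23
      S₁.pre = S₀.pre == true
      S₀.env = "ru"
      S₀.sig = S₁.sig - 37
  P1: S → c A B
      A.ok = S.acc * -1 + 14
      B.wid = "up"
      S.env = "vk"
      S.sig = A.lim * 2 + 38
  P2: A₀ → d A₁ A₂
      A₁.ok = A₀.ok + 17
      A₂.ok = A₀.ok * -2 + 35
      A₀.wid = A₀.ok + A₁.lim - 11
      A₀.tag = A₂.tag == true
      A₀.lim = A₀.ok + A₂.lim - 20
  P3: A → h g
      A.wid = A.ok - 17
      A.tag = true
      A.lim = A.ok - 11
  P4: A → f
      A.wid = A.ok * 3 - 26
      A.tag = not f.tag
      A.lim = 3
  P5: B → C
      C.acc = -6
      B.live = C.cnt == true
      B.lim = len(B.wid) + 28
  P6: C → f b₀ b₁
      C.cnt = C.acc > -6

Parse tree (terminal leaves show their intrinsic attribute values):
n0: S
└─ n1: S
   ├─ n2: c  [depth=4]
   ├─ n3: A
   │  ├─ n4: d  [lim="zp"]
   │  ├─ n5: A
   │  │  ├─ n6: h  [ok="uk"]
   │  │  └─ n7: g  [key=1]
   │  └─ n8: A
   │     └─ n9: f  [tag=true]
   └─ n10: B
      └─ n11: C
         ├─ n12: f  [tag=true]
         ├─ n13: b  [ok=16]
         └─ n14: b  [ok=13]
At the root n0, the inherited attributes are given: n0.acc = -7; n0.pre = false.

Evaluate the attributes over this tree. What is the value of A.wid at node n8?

1. n0.acc = -7  [given at root]
2. n0.pre = false  [given at root]
3. n1.acc = 2  [S₀.acc * 3 + 23]
4. n1.pre = false  [S₀.pre == true]
5. n2.depth = 4  [terminal]
6. n3.ok = 12  [S.acc * -1 + 14]
7. n4.lim = "zp"  [terminal]
8. n5.ok = 29  [A₀.ok + 17]
9. n6.ok = "uk"  [terminal]
10. n7.key = 1  [terminal]
11. n5.wid = 12  [A.ok - 17]
12. n5.tag = true  [true]
13. n5.lim = 18  [A.ok - 11]
14. n8.ok = 11  [A₀.ok * -2 + 35]
15. n9.tag = true  [terminal]
16. n8.wid = 7  [A.ok * 3 - 26]
17. n8.tag = false  [not f.tag]
18. n8.lim = 3  [3]
19. n3.wid = 19  [A₀.ok + A₁.lim - 11]
20. n3.tag = false  [A₂.tag == true]
21. n3.lim = -5  [A₀.ok + A₂.lim - 20]
22. n10.wid = "up"  ["up"]
23. n11.acc = -6  [-6]
24. n12.tag = true  [terminal]
25. n13.ok = 16  [terminal]
26. n14.ok = 13  [terminal]
27. n11.cnt = false  [C.acc > -6]
28. n10.live = false  [C.cnt == true]
29. n10.lim = 30  [len(B.wid) + 28]
30. n1.env = "vk"  ["vk"]
31. n1.sig = 28  [A.lim * 2 + 38]
32. n0.env = "ru"  ["ru"]
33. n0.sig = -9  [S₁.sig - 37]

7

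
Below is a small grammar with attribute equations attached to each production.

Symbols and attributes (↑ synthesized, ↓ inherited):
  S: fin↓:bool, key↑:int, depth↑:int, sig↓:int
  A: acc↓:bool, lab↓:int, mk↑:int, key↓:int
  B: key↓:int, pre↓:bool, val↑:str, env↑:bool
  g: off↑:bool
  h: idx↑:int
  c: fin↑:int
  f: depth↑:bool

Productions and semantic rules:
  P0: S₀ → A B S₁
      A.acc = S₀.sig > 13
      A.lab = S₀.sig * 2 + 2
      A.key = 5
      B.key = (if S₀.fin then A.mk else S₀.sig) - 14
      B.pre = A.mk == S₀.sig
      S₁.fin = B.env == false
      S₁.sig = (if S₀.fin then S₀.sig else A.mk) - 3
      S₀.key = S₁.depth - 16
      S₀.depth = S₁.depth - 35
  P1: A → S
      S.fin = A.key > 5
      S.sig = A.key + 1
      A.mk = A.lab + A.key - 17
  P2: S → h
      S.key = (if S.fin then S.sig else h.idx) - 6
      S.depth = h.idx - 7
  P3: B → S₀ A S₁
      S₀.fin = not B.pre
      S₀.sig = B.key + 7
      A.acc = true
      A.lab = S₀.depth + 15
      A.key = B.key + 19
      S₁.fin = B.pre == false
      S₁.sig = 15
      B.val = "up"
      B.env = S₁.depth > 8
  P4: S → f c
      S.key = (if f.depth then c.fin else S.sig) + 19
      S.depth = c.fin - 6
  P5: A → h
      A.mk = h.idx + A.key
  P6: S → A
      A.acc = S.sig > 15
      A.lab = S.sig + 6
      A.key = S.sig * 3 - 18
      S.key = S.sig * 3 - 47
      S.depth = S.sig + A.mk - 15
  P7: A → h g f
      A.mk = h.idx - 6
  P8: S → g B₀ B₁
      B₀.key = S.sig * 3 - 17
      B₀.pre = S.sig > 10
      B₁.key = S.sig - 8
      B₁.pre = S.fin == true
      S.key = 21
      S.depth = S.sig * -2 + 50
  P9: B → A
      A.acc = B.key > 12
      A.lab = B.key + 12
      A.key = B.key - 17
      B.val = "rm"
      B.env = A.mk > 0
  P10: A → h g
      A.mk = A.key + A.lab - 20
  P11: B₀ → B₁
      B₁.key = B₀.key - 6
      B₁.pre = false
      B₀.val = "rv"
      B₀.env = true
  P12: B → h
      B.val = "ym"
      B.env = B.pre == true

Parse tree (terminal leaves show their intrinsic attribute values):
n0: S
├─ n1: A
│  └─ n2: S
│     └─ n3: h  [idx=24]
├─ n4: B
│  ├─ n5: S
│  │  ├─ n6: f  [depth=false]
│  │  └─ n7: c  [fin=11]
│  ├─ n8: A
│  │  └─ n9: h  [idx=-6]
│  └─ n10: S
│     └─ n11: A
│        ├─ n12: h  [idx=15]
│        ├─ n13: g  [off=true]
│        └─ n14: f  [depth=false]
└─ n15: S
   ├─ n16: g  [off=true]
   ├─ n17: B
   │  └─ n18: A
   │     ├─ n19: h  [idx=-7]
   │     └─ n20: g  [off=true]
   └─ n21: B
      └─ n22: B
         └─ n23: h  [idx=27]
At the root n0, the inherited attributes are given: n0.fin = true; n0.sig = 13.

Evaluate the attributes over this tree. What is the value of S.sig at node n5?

9

1. n0.fin = true  [given at root]
2. n0.sig = 13  [given at root]
3. n1.acc = false  [S₀.sig > 13]
4. n1.lab = 28  [S₀.sig * 2 + 2]
5. n1.key = 5  [5]
6. n2.fin = false  [A.key > 5]
7. n2.sig = 6  [A.key + 1]
8. n3.idx = 24  [terminal]
9. n2.key = 18  [(if S.fin then S.sig else h.idx) - 6]
10. n2.depth = 17  [h.idx - 7]
11. n1.mk = 16  [A.lab + A.key - 17]
12. n4.key = 2  [(if S₀.fin then A.mk else S₀.sig) - 14]
13. n4.pre = false  [A.mk == S₀.sig]
14. n5.fin = true  [not B.pre]
15. n5.sig = 9  [B.key + 7]
16. n6.depth = false  [terminal]
17. n7.fin = 11  [terminal]
18. n5.key = 28  [(if f.depth then c.fin else S.sig) + 19]
19. n5.depth = 5  [c.fin - 6]
20. n8.acc = true  [true]
21. n8.lab = 20  [S₀.depth + 15]
22. n8.key = 21  [B.key + 19]
23. n9.idx = -6  [terminal]
24. n8.mk = 15  [h.idx + A.key]
25. n10.fin = true  [B.pre == false]
26. n10.sig = 15  [15]
27. n11.acc = false  [S.sig > 15]
28. n11.lab = 21  [S.sig + 6]
29. n11.key = 27  [S.sig * 3 - 18]
30. n12.idx = 15  [terminal]
31. n13.off = true  [terminal]
32. n14.depth = false  [terminal]
33. n11.mk = 9  [h.idx - 6]
34. n10.key = -2  [S.sig * 3 - 47]
35. n10.depth = 9  [S.sig + A.mk - 15]
36. n4.val = "up"  ["up"]
37. n4.env = true  [S₁.depth > 8]
38. n15.fin = false  [B.env == false]
39. n15.sig = 10  [(if S₀.fin then S₀.sig else A.mk) - 3]
40. n16.off = true  [terminal]
41. n17.key = 13  [S.sig * 3 - 17]
42. n17.pre = false  [S.sig > 10]
43. n18.acc = true  [B.key > 12]
44. n18.lab = 25  [B.key + 12]
45. n18.key = -4  [B.key - 17]
46. n19.idx = -7  [terminal]
47. n20.off = true  [terminal]
48. n18.mk = 1  [A.key + A.lab - 20]
49. n17.val = "rm"  ["rm"]
50. n17.env = true  [A.mk > 0]
51. n21.key = 2  [S.sig - 8]
52. n21.pre = false  [S.fin == true]
53. n22.key = -4  [B₀.key - 6]
54. n22.pre = false  [false]
55. n23.idx = 27  [terminal]
56. n22.val = "ym"  ["ym"]
57. n22.env = false  [B.pre == true]
58. n21.val = "rv"  ["rv"]
59. n21.env = true  [true]
60. n15.key = 21  [21]
61. n15.depth = 30  [S.sig * -2 + 50]
62. n0.key = 14  [S₁.depth - 16]
63. n0.depth = -5  [S₁.depth - 35]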